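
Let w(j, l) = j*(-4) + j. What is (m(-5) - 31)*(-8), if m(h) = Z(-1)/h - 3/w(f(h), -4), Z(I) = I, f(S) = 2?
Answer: 1212/5 ≈ 242.40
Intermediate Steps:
w(j, l) = -3*j (w(j, l) = -4*j + j = -3*j)
m(h) = ½ - 1/h (m(h) = -1/h - 3/((-3*2)) = -1/h - 3/(-6) = -1/h - 3*(-⅙) = -1/h + ½ = ½ - 1/h)
(m(-5) - 31)*(-8) = ((½)*(-2 - 5)/(-5) - 31)*(-8) = ((½)*(-⅕)*(-7) - 31)*(-8) = (7/10 - 31)*(-8) = -303/10*(-8) = 1212/5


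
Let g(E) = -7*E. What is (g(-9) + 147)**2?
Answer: 44100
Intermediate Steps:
(g(-9) + 147)**2 = (-7*(-9) + 147)**2 = (63 + 147)**2 = 210**2 = 44100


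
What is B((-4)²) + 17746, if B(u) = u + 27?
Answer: 17789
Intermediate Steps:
B(u) = 27 + u
B((-4)²) + 17746 = (27 + (-4)²) + 17746 = (27 + 16) + 17746 = 43 + 17746 = 17789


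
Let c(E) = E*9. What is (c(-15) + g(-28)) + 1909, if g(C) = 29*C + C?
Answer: 934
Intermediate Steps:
g(C) = 30*C
c(E) = 9*E
(c(-15) + g(-28)) + 1909 = (9*(-15) + 30*(-28)) + 1909 = (-135 - 840) + 1909 = -975 + 1909 = 934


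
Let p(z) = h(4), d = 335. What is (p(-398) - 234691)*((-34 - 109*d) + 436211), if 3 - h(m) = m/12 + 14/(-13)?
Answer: -3658027552586/39 ≈ -9.3796e+10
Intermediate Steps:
h(m) = 53/13 - m/12 (h(m) = 3 - (m/12 + 14/(-13)) = 3 - (m*(1/12) + 14*(-1/13)) = 3 - (m/12 - 14/13) = 3 - (-14/13 + m/12) = 3 + (14/13 - m/12) = 53/13 - m/12)
p(z) = 146/39 (p(z) = 53/13 - 1/12*4 = 53/13 - ⅓ = 146/39)
(p(-398) - 234691)*((-34 - 109*d) + 436211) = (146/39 - 234691)*((-34 - 109*335) + 436211) = -9152803*((-34 - 36515) + 436211)/39 = -9152803*(-36549 + 436211)/39 = -9152803/39*399662 = -3658027552586/39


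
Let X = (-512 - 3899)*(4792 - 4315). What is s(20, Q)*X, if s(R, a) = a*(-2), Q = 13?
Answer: 54705222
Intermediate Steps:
X = -2104047 (X = -4411*477 = -2104047)
s(R, a) = -2*a
s(20, Q)*X = -2*13*(-2104047) = -26*(-2104047) = 54705222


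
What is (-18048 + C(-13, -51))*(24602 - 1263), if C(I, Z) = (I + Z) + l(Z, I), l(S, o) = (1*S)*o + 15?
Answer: -406892126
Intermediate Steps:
l(S, o) = 15 + S*o (l(S, o) = S*o + 15 = 15 + S*o)
C(I, Z) = 15 + I + Z + I*Z (C(I, Z) = (I + Z) + (15 + Z*I) = (I + Z) + (15 + I*Z) = 15 + I + Z + I*Z)
(-18048 + C(-13, -51))*(24602 - 1263) = (-18048 + (15 - 13 - 51 - 13*(-51)))*(24602 - 1263) = (-18048 + (15 - 13 - 51 + 663))*23339 = (-18048 + 614)*23339 = -17434*23339 = -406892126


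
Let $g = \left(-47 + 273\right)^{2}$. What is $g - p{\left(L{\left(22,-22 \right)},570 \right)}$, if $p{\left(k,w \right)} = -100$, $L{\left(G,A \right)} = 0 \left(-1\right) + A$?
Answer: $51176$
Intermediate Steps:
$L{\left(G,A \right)} = A$ ($L{\left(G,A \right)} = 0 + A = A$)
$g = 51076$ ($g = 226^{2} = 51076$)
$g - p{\left(L{\left(22,-22 \right)},570 \right)} = 51076 - -100 = 51076 + 100 = 51176$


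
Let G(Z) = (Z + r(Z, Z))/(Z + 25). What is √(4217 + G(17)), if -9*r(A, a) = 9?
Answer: √1859865/21 ≈ 64.941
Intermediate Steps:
r(A, a) = -1 (r(A, a) = -⅑*9 = -1)
G(Z) = (-1 + Z)/(25 + Z) (G(Z) = (Z - 1)/(Z + 25) = (-1 + Z)/(25 + Z))
√(4217 + G(17)) = √(4217 + (-1 + 17)/(25 + 17)) = √(4217 + 16/42) = √(4217 + (1/42)*16) = √(4217 + 8/21) = √(88565/21) = √1859865/21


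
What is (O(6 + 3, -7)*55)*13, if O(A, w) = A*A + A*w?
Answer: 12870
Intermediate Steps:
O(A, w) = A**2 + A*w
(O(6 + 3, -7)*55)*13 = (((6 + 3)*((6 + 3) - 7))*55)*13 = ((9*(9 - 7))*55)*13 = ((9*2)*55)*13 = (18*55)*13 = 990*13 = 12870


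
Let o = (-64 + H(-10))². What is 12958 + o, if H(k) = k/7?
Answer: 844706/49 ≈ 17239.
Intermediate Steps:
H(k) = k/7 (H(k) = k*(⅐) = k/7)
o = 209764/49 (o = (-64 + (⅐)*(-10))² = (-64 - 10/7)² = (-458/7)² = 209764/49 ≈ 4280.9)
12958 + o = 12958 + 209764/49 = 844706/49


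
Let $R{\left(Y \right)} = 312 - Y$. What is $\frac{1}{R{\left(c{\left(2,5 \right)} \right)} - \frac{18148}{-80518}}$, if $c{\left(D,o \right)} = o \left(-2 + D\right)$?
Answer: $\frac{40259}{12569882} \approx 0.0032028$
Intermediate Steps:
$\frac{1}{R{\left(c{\left(2,5 \right)} \right)} - \frac{18148}{-80518}} = \frac{1}{\left(312 - 5 \left(-2 + 2\right)\right) - \frac{18148}{-80518}} = \frac{1}{\left(312 - 5 \cdot 0\right) - - \frac{9074}{40259}} = \frac{1}{\left(312 - 0\right) + \frac{9074}{40259}} = \frac{1}{\left(312 + 0\right) + \frac{9074}{40259}} = \frac{1}{312 + \frac{9074}{40259}} = \frac{1}{\frac{12569882}{40259}} = \frac{40259}{12569882}$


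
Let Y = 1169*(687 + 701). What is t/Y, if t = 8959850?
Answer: 4479925/811286 ≈ 5.5220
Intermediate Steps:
Y = 1622572 (Y = 1169*1388 = 1622572)
t/Y = 8959850/1622572 = 8959850*(1/1622572) = 4479925/811286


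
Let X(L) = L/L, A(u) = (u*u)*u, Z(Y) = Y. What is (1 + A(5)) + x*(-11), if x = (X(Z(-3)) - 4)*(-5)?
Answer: -39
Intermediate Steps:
A(u) = u**3 (A(u) = u**2*u = u**3)
X(L) = 1
x = 15 (x = (1 - 4)*(-5) = -3*(-5) = 15)
(1 + A(5)) + x*(-11) = (1 + 5**3) + 15*(-11) = (1 + 125) - 165 = 126 - 165 = -39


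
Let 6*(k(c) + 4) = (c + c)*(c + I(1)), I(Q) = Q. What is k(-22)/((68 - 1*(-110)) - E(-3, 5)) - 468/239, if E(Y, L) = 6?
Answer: -22323/20554 ≈ -1.0861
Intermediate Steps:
k(c) = -4 + c*(1 + c)/3 (k(c) = -4 + ((c + c)*(c + 1))/6 = -4 + ((2*c)*(1 + c))/6 = -4 + (2*c*(1 + c))/6 = -4 + c*(1 + c)/3)
k(-22)/((68 - 1*(-110)) - E(-3, 5)) - 468/239 = (-4 + (⅓)*(-22) + (⅓)*(-22)²)/((68 - 1*(-110)) - 1*6) - 468/239 = (-4 - 22/3 + (⅓)*484)/((68 + 110) - 6) - 468*1/239 = (-4 - 22/3 + 484/3)/(178 - 6) - 468/239 = 150/172 - 468/239 = 150*(1/172) - 468/239 = 75/86 - 468/239 = -22323/20554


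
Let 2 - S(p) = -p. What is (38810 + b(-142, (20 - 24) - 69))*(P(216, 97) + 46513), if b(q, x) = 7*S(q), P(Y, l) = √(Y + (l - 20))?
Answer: 1759586790 + 37830*√293 ≈ 1.7602e+9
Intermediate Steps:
S(p) = 2 + p (S(p) = 2 - (-1)*p = 2 + p)
P(Y, l) = √(-20 + Y + l) (P(Y, l) = √(Y + (-20 + l)) = √(-20 + Y + l))
b(q, x) = 14 + 7*q (b(q, x) = 7*(2 + q) = 14 + 7*q)
(38810 + b(-142, (20 - 24) - 69))*(P(216, 97) + 46513) = (38810 + (14 + 7*(-142)))*(√(-20 + 216 + 97) + 46513) = (38810 + (14 - 994))*(√293 + 46513) = (38810 - 980)*(46513 + √293) = 37830*(46513 + √293) = 1759586790 + 37830*√293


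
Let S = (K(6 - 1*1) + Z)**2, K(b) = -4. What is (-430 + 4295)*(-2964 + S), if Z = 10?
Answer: -11316720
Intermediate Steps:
S = 36 (S = (-4 + 10)**2 = 6**2 = 36)
(-430 + 4295)*(-2964 + S) = (-430 + 4295)*(-2964 + 36) = 3865*(-2928) = -11316720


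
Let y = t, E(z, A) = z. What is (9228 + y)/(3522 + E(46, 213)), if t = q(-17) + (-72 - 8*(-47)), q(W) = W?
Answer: 9515/3568 ≈ 2.6668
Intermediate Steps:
t = 287 (t = -17 + (-72 - 8*(-47)) = -17 + (-72 + 376) = -17 + 304 = 287)
y = 287
(9228 + y)/(3522 + E(46, 213)) = (9228 + 287)/(3522 + 46) = 9515/3568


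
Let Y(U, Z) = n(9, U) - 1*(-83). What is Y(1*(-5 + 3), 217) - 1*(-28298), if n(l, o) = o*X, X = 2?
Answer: 28377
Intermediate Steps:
n(l, o) = 2*o (n(l, o) = o*2 = 2*o)
Y(U, Z) = 83 + 2*U (Y(U, Z) = 2*U - 1*(-83) = 2*U + 83 = 83 + 2*U)
Y(1*(-5 + 3), 217) - 1*(-28298) = (83 + 2*(1*(-5 + 3))) - 1*(-28298) = (83 + 2*(1*(-2))) + 28298 = (83 + 2*(-2)) + 28298 = (83 - 4) + 28298 = 79 + 28298 = 28377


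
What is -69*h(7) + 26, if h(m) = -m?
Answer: 509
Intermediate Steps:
-69*h(7) + 26 = -(-69)*7 + 26 = -69*(-7) + 26 = 483 + 26 = 509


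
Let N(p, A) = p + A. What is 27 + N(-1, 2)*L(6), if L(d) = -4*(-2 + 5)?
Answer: 15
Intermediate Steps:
N(p, A) = A + p
L(d) = -12 (L(d) = -4*3 = -12)
27 + N(-1, 2)*L(6) = 27 + (2 - 1)*(-12) = 27 + 1*(-12) = 27 - 12 = 15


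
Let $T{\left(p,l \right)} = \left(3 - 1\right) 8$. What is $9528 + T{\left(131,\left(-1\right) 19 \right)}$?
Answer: $9544$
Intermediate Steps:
$T{\left(p,l \right)} = 16$ ($T{\left(p,l \right)} = 2 \cdot 8 = 16$)
$9528 + T{\left(131,\left(-1\right) 19 \right)} = 9528 + 16 = 9544$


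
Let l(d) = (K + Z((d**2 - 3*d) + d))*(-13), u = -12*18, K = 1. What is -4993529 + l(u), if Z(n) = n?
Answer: -5605686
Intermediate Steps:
u = -216
l(d) = -13 - 13*d**2 + 26*d (l(d) = (1 + ((d**2 - 3*d) + d))*(-13) = (1 + (d**2 - 2*d))*(-13) = (1 + d**2 - 2*d)*(-13) = -13 - 13*d**2 + 26*d)
-4993529 + l(u) = -4993529 + (-13 - 13*(-216)*(-2 - 216)) = -4993529 + (-13 - 13*(-216)*(-218)) = -4993529 + (-13 - 612144) = -4993529 - 612157 = -5605686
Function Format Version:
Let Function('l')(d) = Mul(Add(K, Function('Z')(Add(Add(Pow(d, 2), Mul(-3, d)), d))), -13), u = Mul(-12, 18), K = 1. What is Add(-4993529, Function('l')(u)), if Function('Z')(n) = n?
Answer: -5605686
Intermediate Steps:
u = -216
Function('l')(d) = Add(-13, Mul(-13, Pow(d, 2)), Mul(26, d)) (Function('l')(d) = Mul(Add(1, Add(Add(Pow(d, 2), Mul(-3, d)), d)), -13) = Mul(Add(1, Add(Pow(d, 2), Mul(-2, d))), -13) = Mul(Add(1, Pow(d, 2), Mul(-2, d)), -13) = Add(-13, Mul(-13, Pow(d, 2)), Mul(26, d)))
Add(-4993529, Function('l')(u)) = Add(-4993529, Add(-13, Mul(-13, -216, Add(-2, -216)))) = Add(-4993529, Add(-13, Mul(-13, -216, -218))) = Add(-4993529, Add(-13, -612144)) = Add(-4993529, -612157) = -5605686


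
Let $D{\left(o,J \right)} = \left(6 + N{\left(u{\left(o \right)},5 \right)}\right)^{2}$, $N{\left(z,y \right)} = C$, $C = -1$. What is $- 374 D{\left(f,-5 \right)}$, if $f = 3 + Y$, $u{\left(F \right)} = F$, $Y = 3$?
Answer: $-9350$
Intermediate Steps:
$f = 6$ ($f = 3 + 3 = 6$)
$N{\left(z,y \right)} = -1$
$D{\left(o,J \right)} = 25$ ($D{\left(o,J \right)} = \left(6 - 1\right)^{2} = 5^{2} = 25$)
$- 374 D{\left(f,-5 \right)} = \left(-374\right) 25 = -9350$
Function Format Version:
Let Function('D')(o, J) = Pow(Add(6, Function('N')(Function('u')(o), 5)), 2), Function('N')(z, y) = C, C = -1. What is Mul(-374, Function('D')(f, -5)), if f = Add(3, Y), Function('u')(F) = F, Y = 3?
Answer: -9350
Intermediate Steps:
f = 6 (f = Add(3, 3) = 6)
Function('N')(z, y) = -1
Function('D')(o, J) = 25 (Function('D')(o, J) = Pow(Add(6, -1), 2) = Pow(5, 2) = 25)
Mul(-374, Function('D')(f, -5)) = Mul(-374, 25) = -9350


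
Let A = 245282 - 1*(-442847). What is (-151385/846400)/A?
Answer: -2329/8960498240 ≈ -2.5992e-7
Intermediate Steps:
A = 688129 (A = 245282 + 442847 = 688129)
(-151385/846400)/A = -151385/846400/688129 = -151385*1/846400*(1/688129) = -30277/169280*1/688129 = -2329/8960498240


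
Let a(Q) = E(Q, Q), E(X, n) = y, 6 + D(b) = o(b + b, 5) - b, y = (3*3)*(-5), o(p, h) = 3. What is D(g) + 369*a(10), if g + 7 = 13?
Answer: -16614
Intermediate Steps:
g = 6 (g = -7 + 13 = 6)
y = -45 (y = 9*(-5) = -45)
D(b) = -3 - b (D(b) = -6 + (3 - b) = -3 - b)
E(X, n) = -45
a(Q) = -45
D(g) + 369*a(10) = (-3 - 1*6) + 369*(-45) = (-3 - 6) - 16605 = -9 - 16605 = -16614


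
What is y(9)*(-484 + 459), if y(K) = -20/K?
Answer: 500/9 ≈ 55.556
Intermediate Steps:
y(9)*(-484 + 459) = (-20/9)*(-484 + 459) = -20*⅑*(-25) = -20/9*(-25) = 500/9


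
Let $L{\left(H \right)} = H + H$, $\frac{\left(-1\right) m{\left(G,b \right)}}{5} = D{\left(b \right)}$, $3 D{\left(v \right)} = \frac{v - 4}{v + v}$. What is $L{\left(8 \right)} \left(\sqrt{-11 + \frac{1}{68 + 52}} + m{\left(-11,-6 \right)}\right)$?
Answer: $- \frac{200}{9} + \frac{4 i \sqrt{39570}}{15} \approx -22.222 + 53.046 i$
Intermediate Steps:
$D{\left(v \right)} = \frac{-4 + v}{6 v}$ ($D{\left(v \right)} = \frac{\left(v - 4\right) \frac{1}{v + v}}{3} = \frac{\left(-4 + v\right) \frac{1}{2 v}}{3} = \frac{\frac{1}{2} \frac{1}{v} \left(-4 + v\right)}{3} = \frac{-4 + v}{6 v}$)
$m{\left(G,b \right)} = - \frac{5 \left(-4 + b\right)}{6 b}$ ($m{\left(G,b \right)} = - 5 \frac{-4 + b}{6 b} = - \frac{5 \left(-4 + b\right)}{6 b}$)
$L{\left(H \right)} = 2 H$
$L{\left(8 \right)} \left(\sqrt{-11 + \frac{1}{68 + 52}} + m{\left(-11,-6 \right)}\right) = 2 \cdot 8 \left(\sqrt{-11 + \frac{1}{68 + 52}} + \frac{5 \left(4 - -6\right)}{6 \left(-6\right)}\right) = 16 \left(\sqrt{-11 + \frac{1}{120}} + \frac{5}{6} \left(- \frac{1}{6}\right) \left(4 + 6\right)\right) = 16 \left(\sqrt{-11 + \frac{1}{120}} + \frac{5}{6} \left(- \frac{1}{6}\right) 10\right) = 16 \left(\sqrt{- \frac{1319}{120}} - \frac{25}{18}\right) = 16 \left(\frac{i \sqrt{39570}}{60} - \frac{25}{18}\right) = 16 \left(- \frac{25}{18} + \frac{i \sqrt{39570}}{60}\right) = - \frac{200}{9} + \frac{4 i \sqrt{39570}}{15}$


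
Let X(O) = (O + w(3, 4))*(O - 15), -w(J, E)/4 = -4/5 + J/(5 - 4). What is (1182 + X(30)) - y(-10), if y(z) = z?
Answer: 1510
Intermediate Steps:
w(J, E) = 16/5 - 4*J (w(J, E) = -4*(-4/5 + J/(5 - 4)) = -4*(-4*⅕ + J/1) = -4*(-⅘ + J*1) = -4*(-⅘ + J) = 16/5 - 4*J)
X(O) = (-15 + O)*(-44/5 + O) (X(O) = (O + (16/5 - 4*3))*(O - 15) = (O + (16/5 - 12))*(-15 + O) = (O - 44/5)*(-15 + O) = (-44/5 + O)*(-15 + O) = (-15 + O)*(-44/5 + O))
(1182 + X(30)) - y(-10) = (1182 + (132 + 30² - 119/5*30)) - 1*(-10) = (1182 + (132 + 900 - 714)) + 10 = (1182 + 318) + 10 = 1500 + 10 = 1510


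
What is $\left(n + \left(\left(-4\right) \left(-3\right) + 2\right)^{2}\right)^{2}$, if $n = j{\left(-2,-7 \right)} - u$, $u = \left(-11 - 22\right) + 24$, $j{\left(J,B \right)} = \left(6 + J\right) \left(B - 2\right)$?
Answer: $28561$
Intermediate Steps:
$j{\left(J,B \right)} = \left(-2 + B\right) \left(6 + J\right)$ ($j{\left(J,B \right)} = \left(6 + J\right) \left(-2 + B\right) = \left(-2 + B\right) \left(6 + J\right)$)
$u = -9$ ($u = -33 + 24 = -9$)
$n = -27$ ($n = \left(-12 - -4 + 6 \left(-7\right) - -14\right) - -9 = \left(-12 + 4 - 42 + 14\right) + 9 = -36 + 9 = -27$)
$\left(n + \left(\left(-4\right) \left(-3\right) + 2\right)^{2}\right)^{2} = \left(-27 + \left(\left(-4\right) \left(-3\right) + 2\right)^{2}\right)^{2} = \left(-27 + \left(12 + 2\right)^{2}\right)^{2} = \left(-27 + 14^{2}\right)^{2} = \left(-27 + 196\right)^{2} = 169^{2} = 28561$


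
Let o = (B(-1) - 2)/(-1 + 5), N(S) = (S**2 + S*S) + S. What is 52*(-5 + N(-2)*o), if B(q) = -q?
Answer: -338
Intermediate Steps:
N(S) = S + 2*S**2 (N(S) = (S**2 + S**2) + S = 2*S**2 + S = S + 2*S**2)
o = -1/4 (o = (-1*(-1) - 2)/(-1 + 5) = (1 - 2)/4 = -1*1/4 = -1/4 ≈ -0.25000)
52*(-5 + N(-2)*o) = 52*(-5 - 2*(1 + 2*(-2))*(-1/4)) = 52*(-5 - 2*(1 - 4)*(-1/4)) = 52*(-5 - 2*(-3)*(-1/4)) = 52*(-5 + 6*(-1/4)) = 52*(-5 - 3/2) = 52*(-13/2) = -338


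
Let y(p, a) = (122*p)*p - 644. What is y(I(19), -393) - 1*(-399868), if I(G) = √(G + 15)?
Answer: 403372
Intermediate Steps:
I(G) = √(15 + G)
y(p, a) = -644 + 122*p² (y(p, a) = 122*p² - 644 = -644 + 122*p²)
y(I(19), -393) - 1*(-399868) = (-644 + 122*(√(15 + 19))²) - 1*(-399868) = (-644 + 122*(√34)²) + 399868 = (-644 + 122*34) + 399868 = (-644 + 4148) + 399868 = 3504 + 399868 = 403372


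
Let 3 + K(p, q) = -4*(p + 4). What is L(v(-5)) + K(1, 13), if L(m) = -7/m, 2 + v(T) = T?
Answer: -22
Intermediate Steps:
K(p, q) = -19 - 4*p (K(p, q) = -3 - 4*(p + 4) = -3 - 4*(4 + p) = -3 + (-16 - 4*p) = -19 - 4*p)
v(T) = -2 + T
L(v(-5)) + K(1, 13) = -7/(-2 - 5) + (-19 - 4*1) = -7/(-7) + (-19 - 4) = -7*(-⅐) - 23 = 1 - 23 = -22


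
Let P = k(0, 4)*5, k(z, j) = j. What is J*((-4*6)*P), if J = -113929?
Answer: 54685920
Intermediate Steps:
P = 20 (P = 4*5 = 20)
J*((-4*6)*P) = -113929*(-4*6)*20 = -(-2734296)*20 = -113929*(-480) = 54685920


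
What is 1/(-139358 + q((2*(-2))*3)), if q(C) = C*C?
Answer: -1/139214 ≈ -7.1832e-6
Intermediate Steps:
q(C) = C**2
1/(-139358 + q((2*(-2))*3)) = 1/(-139358 + ((2*(-2))*3)**2) = 1/(-139358 + (-4*3)**2) = 1/(-139358 + (-12)**2) = 1/(-139358 + 144) = 1/(-139214) = -1/139214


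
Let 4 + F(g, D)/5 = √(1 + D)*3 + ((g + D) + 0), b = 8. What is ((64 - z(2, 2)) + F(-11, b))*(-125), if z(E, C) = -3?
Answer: -9625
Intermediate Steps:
F(g, D) = -20 + 5*D + 5*g + 15*√(1 + D) (F(g, D) = -20 + 5*(√(1 + D)*3 + ((g + D) + 0)) = -20 + 5*(3*√(1 + D) + ((D + g) + 0)) = -20 + 5*(3*√(1 + D) + (D + g)) = -20 + 5*(D + g + 3*√(1 + D)) = -20 + (5*D + 5*g + 15*√(1 + D)) = -20 + 5*D + 5*g + 15*√(1 + D))
((64 - z(2, 2)) + F(-11, b))*(-125) = ((64 - 1*(-3)) + (-20 + 5*8 + 5*(-11) + 15*√(1 + 8)))*(-125) = ((64 + 3) + (-20 + 40 - 55 + 15*√9))*(-125) = (67 + (-20 + 40 - 55 + 15*3))*(-125) = (67 + (-20 + 40 - 55 + 45))*(-125) = (67 + 10)*(-125) = 77*(-125) = -9625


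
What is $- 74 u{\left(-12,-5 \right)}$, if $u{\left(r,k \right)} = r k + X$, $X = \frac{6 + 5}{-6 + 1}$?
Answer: $- \frac{21386}{5} \approx -4277.2$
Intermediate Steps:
$X = - \frac{11}{5}$ ($X = \frac{11}{-5} = 11 \left(- \frac{1}{5}\right) = - \frac{11}{5} \approx -2.2$)
$u{\left(r,k \right)} = - \frac{11}{5} + k r$ ($u{\left(r,k \right)} = r k - \frac{11}{5} = k r - \frac{11}{5} = - \frac{11}{5} + k r$)
$- 74 u{\left(-12,-5 \right)} = - 74 \left(- \frac{11}{5} - -60\right) = - 74 \left(- \frac{11}{5} + 60\right) = \left(-74\right) \frac{289}{5} = - \frac{21386}{5}$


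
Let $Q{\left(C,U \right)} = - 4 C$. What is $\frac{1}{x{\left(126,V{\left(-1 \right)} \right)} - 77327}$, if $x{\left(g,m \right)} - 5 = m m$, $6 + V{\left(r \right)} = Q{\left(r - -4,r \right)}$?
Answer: $- \frac{1}{76998} \approx -1.2987 \cdot 10^{-5}$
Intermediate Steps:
$V{\left(r \right)} = -22 - 4 r$ ($V{\left(r \right)} = -6 - 4 \left(r - -4\right) = -6 - 4 \left(r + 4\right) = -6 - 4 \left(4 + r\right) = -6 - \left(16 + 4 r\right) = -22 - 4 r$)
$x{\left(g,m \right)} = 5 + m^{2}$ ($x{\left(g,m \right)} = 5 + m m = 5 + m^{2}$)
$\frac{1}{x{\left(126,V{\left(-1 \right)} \right)} - 77327} = \frac{1}{\left(5 + \left(-22 - -4\right)^{2}\right) - 77327} = \frac{1}{\left(5 + \left(-22 + 4\right)^{2}\right) - 77327} = \frac{1}{\left(5 + \left(-18\right)^{2}\right) - 77327} = \frac{1}{\left(5 + 324\right) - 77327} = \frac{1}{329 - 77327} = \frac{1}{-76998} = - \frac{1}{76998}$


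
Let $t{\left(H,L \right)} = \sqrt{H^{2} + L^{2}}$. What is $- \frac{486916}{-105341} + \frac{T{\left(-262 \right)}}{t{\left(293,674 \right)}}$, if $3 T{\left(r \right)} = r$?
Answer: $\frac{486916}{105341} - \frac{262 \sqrt{21605}}{324075} \approx 4.5034$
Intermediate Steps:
$T{\left(r \right)} = \frac{r}{3}$
$- \frac{486916}{-105341} + \frac{T{\left(-262 \right)}}{t{\left(293,674 \right)}} = - \frac{486916}{-105341} + \frac{\frac{1}{3} \left(-262\right)}{\sqrt{293^{2} + 674^{2}}} = \left(-486916\right) \left(- \frac{1}{105341}\right) - \frac{262}{3 \sqrt{85849 + 454276}} = \frac{486916}{105341} - \frac{262}{3 \sqrt{540125}} = \frac{486916}{105341} - \frac{262}{3 \cdot 5 \sqrt{21605}} = \frac{486916}{105341} - \frac{262 \frac{\sqrt{21605}}{108025}}{3} = \frac{486916}{105341} - \frac{262 \sqrt{21605}}{324075}$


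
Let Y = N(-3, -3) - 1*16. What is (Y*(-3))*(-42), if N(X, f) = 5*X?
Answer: -3906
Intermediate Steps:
Y = -31 (Y = 5*(-3) - 1*16 = -15 - 16 = -31)
(Y*(-3))*(-42) = -31*(-3)*(-42) = 93*(-42) = -3906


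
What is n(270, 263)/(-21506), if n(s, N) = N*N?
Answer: -69169/21506 ≈ -3.2163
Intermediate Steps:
n(s, N) = N**2
n(270, 263)/(-21506) = 263**2/(-21506) = 69169*(-1/21506) = -69169/21506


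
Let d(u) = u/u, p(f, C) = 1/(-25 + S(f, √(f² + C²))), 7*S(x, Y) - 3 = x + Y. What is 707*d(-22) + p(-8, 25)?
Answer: 22418417/31711 - 7*√689/31711 ≈ 706.95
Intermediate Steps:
S(x, Y) = 3/7 + Y/7 + x/7 (S(x, Y) = 3/7 + (x + Y)/7 = 3/7 + (Y + x)/7 = 3/7 + (Y/7 + x/7) = 3/7 + Y/7 + x/7)
p(f, C) = 1/(-172/7 + f/7 + √(C² + f²)/7) (p(f, C) = 1/(-25 + (3/7 + √(f² + C²)/7 + f/7)) = 1/(-25 + (3/7 + √(C² + f²)/7 + f/7)) = 1/(-25 + (3/7 + f/7 + √(C² + f²)/7)) = 1/(-172/7 + f/7 + √(C² + f²)/7))
d(u) = 1
707*d(-22) + p(-8, 25) = 707*1 + 7/(-172 - 8 + √(25² + (-8)²)) = 707 + 7/(-172 - 8 + √(625 + 64)) = 707 + 7/(-172 - 8 + √689) = 707 + 7/(-180 + √689)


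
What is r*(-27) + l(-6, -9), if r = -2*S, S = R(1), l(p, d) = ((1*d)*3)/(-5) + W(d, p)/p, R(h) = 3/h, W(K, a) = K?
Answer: 1689/10 ≈ 168.90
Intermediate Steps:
l(p, d) = -3*d/5 + d/p (l(p, d) = ((1*d)*3)/(-5) + d/p = (d*3)*(-1/5) + d/p = (3*d)*(-1/5) + d/p = -3*d/5 + d/p)
S = 3 (S = 3/1 = 3*1 = 3)
r = -6 (r = -2*3 = -6)
r*(-27) + l(-6, -9) = -6*(-27) + (-3/5*(-9) - 9/(-6)) = 162 + (27/5 - 9*(-1/6)) = 162 + (27/5 + 3/2) = 162 + 69/10 = 1689/10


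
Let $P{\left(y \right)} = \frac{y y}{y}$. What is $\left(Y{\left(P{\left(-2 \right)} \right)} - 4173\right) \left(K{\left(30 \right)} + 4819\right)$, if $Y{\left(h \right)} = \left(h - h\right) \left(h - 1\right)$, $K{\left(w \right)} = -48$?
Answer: $-19909383$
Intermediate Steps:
$P{\left(y \right)} = y$ ($P{\left(y \right)} = \frac{y^{2}}{y} = y$)
$Y{\left(h \right)} = 0$ ($Y{\left(h \right)} = 0 \left(-1 + h\right) = 0$)
$\left(Y{\left(P{\left(-2 \right)} \right)} - 4173\right) \left(K{\left(30 \right)} + 4819\right) = \left(0 - 4173\right) \left(-48 + 4819\right) = \left(-4173\right) 4771 = -19909383$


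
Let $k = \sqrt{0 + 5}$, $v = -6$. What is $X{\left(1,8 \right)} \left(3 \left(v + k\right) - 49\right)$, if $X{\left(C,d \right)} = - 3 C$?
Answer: $201 - 9 \sqrt{5} \approx 180.88$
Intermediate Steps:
$k = \sqrt{5} \approx 2.2361$
$X{\left(1,8 \right)} \left(3 \left(v + k\right) - 49\right) = \left(-3\right) 1 \left(3 \left(-6 + \sqrt{5}\right) - 49\right) = - 3 \left(\left(-18 + 3 \sqrt{5}\right) - 49\right) = - 3 \left(-67 + 3 \sqrt{5}\right) = 201 - 9 \sqrt{5}$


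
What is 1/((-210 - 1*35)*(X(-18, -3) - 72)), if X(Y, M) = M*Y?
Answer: 1/4410 ≈ 0.00022676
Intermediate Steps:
1/((-210 - 1*35)*(X(-18, -3) - 72)) = 1/((-210 - 1*35)*(-3*(-18) - 72)) = 1/((-210 - 35)*(54 - 72)) = 1/(-245*(-18)) = 1/4410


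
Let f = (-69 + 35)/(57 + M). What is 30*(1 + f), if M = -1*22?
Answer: 6/7 ≈ 0.85714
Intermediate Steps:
M = -22
f = -34/35 (f = (-69 + 35)/(57 - 22) = -34/35 ≈ -0.97143)
30*(1 + f) = 30*(1 - 34/35) = 30*(1/35) = 6/7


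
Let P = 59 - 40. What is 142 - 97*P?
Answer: -1701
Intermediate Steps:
P = 19
142 - 97*P = 142 - 97*19 = 142 - 1843 = -1701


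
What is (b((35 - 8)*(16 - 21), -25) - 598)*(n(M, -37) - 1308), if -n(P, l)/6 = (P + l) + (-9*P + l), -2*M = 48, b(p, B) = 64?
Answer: 1076544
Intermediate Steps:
M = -24 (M = -1/2*48 = -24)
n(P, l) = -12*l + 48*P (n(P, l) = -6*((P + l) + (-9*P + l)) = -6*((P + l) + (l - 9*P)) = -6*(-8*P + 2*l) = -12*l + 48*P)
(b((35 - 8)*(16 - 21), -25) - 598)*(n(M, -37) - 1308) = (64 - 598)*((-12*(-37) + 48*(-24)) - 1308) = -534*((444 - 1152) - 1308) = -534*(-708 - 1308) = -534*(-2016) = 1076544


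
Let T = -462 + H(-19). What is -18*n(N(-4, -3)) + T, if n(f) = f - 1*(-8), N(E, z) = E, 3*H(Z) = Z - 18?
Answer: -1639/3 ≈ -546.33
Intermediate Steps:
H(Z) = -6 + Z/3 (H(Z) = (Z - 18)/3 = (-18 + Z)/3 = -6 + Z/3)
n(f) = 8 + f (n(f) = f + 8 = 8 + f)
T = -1423/3 (T = -462 + (-6 + (⅓)*(-19)) = -462 + (-6 - 19/3) = -462 - 37/3 = -1423/3 ≈ -474.33)
-18*n(N(-4, -3)) + T = -18*(8 - 4) - 1423/3 = -18*4 - 1423/3 = -72 - 1423/3 = -1639/3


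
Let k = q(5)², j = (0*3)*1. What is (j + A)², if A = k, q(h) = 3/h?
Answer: 81/625 ≈ 0.12960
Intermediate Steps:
j = 0 (j = 0*1 = 0)
k = 9/25 (k = (3/5)² = (3*(⅕))² = (⅗)² = 9/25 ≈ 0.36000)
A = 9/25 ≈ 0.36000
(j + A)² = (0 + 9/25)² = (9/25)² = 81/625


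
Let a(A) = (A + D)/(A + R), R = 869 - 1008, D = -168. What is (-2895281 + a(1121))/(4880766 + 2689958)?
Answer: -406166427/1062064424 ≈ -0.38243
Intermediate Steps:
R = -139
a(A) = (-168 + A)/(-139 + A) (a(A) = (A - 168)/(A - 139) = (-168 + A)/(-139 + A))
(-2895281 + a(1121))/(4880766 + 2689958) = (-2895281 + (-168 + 1121)/(-139 + 1121))/(4880766 + 2689958) = (-2895281 + 953/982)/7570724 = (-2895281 + (1/982)*953)*(1/7570724) = (-2895281 + 953/982)*(1/7570724) = -2843164989/982*1/7570724 = -406166427/1062064424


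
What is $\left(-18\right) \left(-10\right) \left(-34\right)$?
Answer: $-6120$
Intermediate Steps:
$\left(-18\right) \left(-10\right) \left(-34\right) = 180 \left(-34\right) = -6120$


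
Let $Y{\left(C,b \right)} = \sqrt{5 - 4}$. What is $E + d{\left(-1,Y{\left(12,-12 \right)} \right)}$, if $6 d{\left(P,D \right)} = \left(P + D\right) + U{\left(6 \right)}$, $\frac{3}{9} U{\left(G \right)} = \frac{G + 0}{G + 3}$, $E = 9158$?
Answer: $\frac{27475}{3} \approx 9158.3$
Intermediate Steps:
$U{\left(G \right)} = \frac{3 G}{3 + G}$ ($U{\left(G \right)} = 3 \frac{G + 0}{G + 3} = 3 \frac{G}{3 + G} = \frac{3 G}{3 + G}$)
$Y{\left(C,b \right)} = 1$ ($Y{\left(C,b \right)} = \sqrt{1} = 1$)
$d{\left(P,D \right)} = \frac{1}{3} + \frac{D}{6} + \frac{P}{6}$ ($d{\left(P,D \right)} = \frac{\left(P + D\right) + 3 \cdot 6 \frac{1}{3 + 6}}{6} = \frac{\left(D + P\right) + 3 \cdot 6 \cdot \frac{1}{9}}{6} = \frac{\left(D + P\right) + 2}{6} = \frac{2 + D + P}{6} = \frac{1}{3} + \frac{D}{6} + \frac{P}{6}$)
$E + d{\left(-1,Y{\left(12,-12 \right)} \right)} = 9158 + \left(\frac{1}{3} + \frac{1}{6} \cdot 1 + \frac{1}{6} \left(-1\right)\right) = 9158 + \left(\frac{1}{3} + \frac{1}{6} - \frac{1}{6}\right) = 9158 + \frac{1}{3} = \frac{27475}{3}$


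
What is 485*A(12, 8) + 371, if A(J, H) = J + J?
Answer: 12011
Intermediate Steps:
A(J, H) = 2*J
485*A(12, 8) + 371 = 485*(2*12) + 371 = 485*24 + 371 = 11640 + 371 = 12011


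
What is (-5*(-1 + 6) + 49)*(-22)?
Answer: -528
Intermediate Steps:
(-5*(-1 + 6) + 49)*(-22) = (-5*5 + 49)*(-22) = (-25 + 49)*(-22) = 24*(-22) = -528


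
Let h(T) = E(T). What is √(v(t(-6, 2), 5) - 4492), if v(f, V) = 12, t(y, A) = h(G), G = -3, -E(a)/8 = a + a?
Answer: 8*I*√70 ≈ 66.933*I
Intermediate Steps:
E(a) = -16*a (E(a) = -8*(a + a) = -16*a)
h(T) = -16*T
t(y, A) = 48 (t(y, A) = -16*(-3) = 48)
√(v(t(-6, 2), 5) - 4492) = √(12 - 4492) = √(-4480) = 8*I*√70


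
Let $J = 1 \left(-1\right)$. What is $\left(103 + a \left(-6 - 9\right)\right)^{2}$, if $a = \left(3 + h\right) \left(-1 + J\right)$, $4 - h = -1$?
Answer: $117649$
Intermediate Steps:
$h = 5$ ($h = 4 - -1 = 4 + 1 = 5$)
$J = -1$
$a = -16$ ($a = \left(3 + 5\right) \left(-1 - 1\right) = 8 \left(-2\right) = -16$)
$\left(103 + a \left(-6 - 9\right)\right)^{2} = \left(103 - 16 \left(-6 - 9\right)\right)^{2} = \left(103 - -240\right)^{2} = \left(103 + 240\right)^{2} = 343^{2} = 117649$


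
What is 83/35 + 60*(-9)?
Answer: -18817/35 ≈ -537.63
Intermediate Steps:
83/35 + 60*(-9) = 83*(1/35) - 540 = 83/35 - 540 = -18817/35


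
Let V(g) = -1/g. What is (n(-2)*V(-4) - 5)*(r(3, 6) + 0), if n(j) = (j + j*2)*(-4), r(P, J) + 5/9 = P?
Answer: 22/9 ≈ 2.4444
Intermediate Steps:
r(P, J) = -5/9 + P
n(j) = -12*j (n(j) = (j + 2*j)*(-4) = (3*j)*(-4) = -12*j)
(n(-2)*V(-4) - 5)*(r(3, 6) + 0) = ((-12*(-2))*(-1/(-4)) - 5)*((-5/9 + 3) + 0) = (24*(-1*(-1/4)) - 5)*(22/9 + 0) = (24*(1/4) - 5)*(22/9) = (6 - 5)*(22/9) = 1*(22/9) = 22/9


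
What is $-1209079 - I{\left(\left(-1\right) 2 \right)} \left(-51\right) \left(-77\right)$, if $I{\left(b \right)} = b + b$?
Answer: $-1193371$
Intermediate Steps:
$I{\left(b \right)} = 2 b$
$-1209079 - I{\left(\left(-1\right) 2 \right)} \left(-51\right) \left(-77\right) = -1209079 - 2 \left(\left(-1\right) 2\right) \left(-51\right) \left(-77\right) = -1209079 - 2 \left(-2\right) \left(-51\right) \left(-77\right) = -1209079 - \left(-4\right) \left(-51\right) \left(-77\right) = -1209079 - 204 \left(-77\right) = -1209079 - -15708 = -1209079 + 15708 = -1193371$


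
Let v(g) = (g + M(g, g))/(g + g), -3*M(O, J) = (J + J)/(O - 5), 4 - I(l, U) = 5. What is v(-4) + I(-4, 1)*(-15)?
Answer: 839/54 ≈ 15.537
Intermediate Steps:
I(l, U) = -1 (I(l, U) = 4 - 1*5 = 4 - 5 = -1)
M(O, J) = -2*J/(3*(-5 + O)) (M(O, J) = -(J + J)/(3*(O - 5)) = -2*J/(3*(-5 + O)))
v(g) = (g - 2*g/(-15 + 3*g))/(2*g) (v(g) = (g - 2*g/(-15 + 3*g))/(g + g) = (g - 2*g/(-15 + 3*g))/((2*g)) = (g - 2*g/(-15 + 3*g))*(1/(2*g)) = (g - 2*g/(-15 + 3*g))/(2*g))
v(-4) + I(-4, 1)*(-15) = (-17 + 3*(-4))/(6*(-5 - 4)) - 1*(-15) = (⅙)*(-17 - 12)/(-9) + 15 = (⅙)*(-⅑)*(-29) + 15 = 29/54 + 15 = 839/54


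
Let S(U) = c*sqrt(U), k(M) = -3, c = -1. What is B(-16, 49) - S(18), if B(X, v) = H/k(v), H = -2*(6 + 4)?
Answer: 20/3 + 3*sqrt(2) ≈ 10.909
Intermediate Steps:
H = -20 (H = -2*10 = -20)
S(U) = -sqrt(U)
B(X, v) = 20/3 (B(X, v) = -20/(-3) = -20*(-1/3) = 20/3)
B(-16, 49) - S(18) = 20/3 - (-1)*sqrt(18) = 20/3 - (-1)*3*sqrt(2) = 20/3 - (-3)*sqrt(2) = 20/3 + 3*sqrt(2)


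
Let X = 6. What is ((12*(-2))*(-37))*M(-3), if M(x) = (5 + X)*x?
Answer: -29304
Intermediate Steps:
M(x) = 11*x (M(x) = (5 + 6)*x = 11*x)
((12*(-2))*(-37))*M(-3) = ((12*(-2))*(-37))*(11*(-3)) = -24*(-37)*(-33) = 888*(-33) = -29304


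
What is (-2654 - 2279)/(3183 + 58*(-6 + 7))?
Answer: -4933/3241 ≈ -1.5221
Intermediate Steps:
(-2654 - 2279)/(3183 + 58*(-6 + 7)) = -4933/(3183 + 58*1) = -4933/(3183 + 58) = -4933/3241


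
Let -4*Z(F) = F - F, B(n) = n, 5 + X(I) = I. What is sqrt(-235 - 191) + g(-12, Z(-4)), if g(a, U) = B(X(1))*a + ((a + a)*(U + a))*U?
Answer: 48 + I*sqrt(426) ≈ 48.0 + 20.64*I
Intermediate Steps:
X(I) = -5 + I
Z(F) = 0 (Z(F) = -(F - F)/4 = -1/4*0 = 0)
g(a, U) = -4*a + 2*U*a*(U + a) (g(a, U) = (-5 + 1)*a + ((a + a)*(U + a))*U = -4*a + ((2*a)*(U + a))*U = -4*a + (2*a*(U + a))*U = -4*a + 2*U*a*(U + a))
sqrt(-235 - 191) + g(-12, Z(-4)) = sqrt(-235 - 191) + 2*(-12)*(-2 + 0**2 + 0*(-12)) = sqrt(-426) + 2*(-12)*(-2 + 0 + 0) = I*sqrt(426) + 2*(-12)*(-2) = I*sqrt(426) + 48 = 48 + I*sqrt(426)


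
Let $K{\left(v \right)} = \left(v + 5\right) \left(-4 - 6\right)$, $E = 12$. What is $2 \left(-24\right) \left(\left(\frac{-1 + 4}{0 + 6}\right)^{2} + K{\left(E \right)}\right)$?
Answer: $8148$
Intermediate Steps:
$K{\left(v \right)} = -50 - 10 v$ ($K{\left(v \right)} = \left(5 + v\right) \left(-10\right) = -50 - 10 v$)
$2 \left(-24\right) \left(\left(\frac{-1 + 4}{0 + 6}\right)^{2} + K{\left(E \right)}\right) = 2 \left(-24\right) \left(\left(\frac{-1 + 4}{0 + 6}\right)^{2} - 170\right) = - 48 \left(\left(\frac{3}{6}\right)^{2} - 170\right) = - 48 \left(\left(3 \cdot \frac{1}{6}\right)^{2} - 170\right) = - 48 \left(\left(\frac{1}{2}\right)^{2} - 170\right) = - 48 \left(\frac{1}{4} - 170\right) = \left(-48\right) \left(- \frac{679}{4}\right) = 8148$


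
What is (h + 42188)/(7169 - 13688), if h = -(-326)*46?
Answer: -57184/6519 ≈ -8.7719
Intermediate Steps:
h = 14996 (h = -326*(-46) = 14996)
(h + 42188)/(7169 - 13688) = (14996 + 42188)/(7169 - 13688) = 57184/(-6519) = 57184*(-1/6519) = -57184/6519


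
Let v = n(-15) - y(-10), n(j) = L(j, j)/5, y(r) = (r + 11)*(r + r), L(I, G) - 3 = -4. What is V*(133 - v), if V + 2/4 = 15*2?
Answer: 16697/5 ≈ 3339.4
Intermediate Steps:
L(I, G) = -1 (L(I, G) = 3 - 4 = -1)
y(r) = 2*r*(11 + r) (y(r) = (11 + r)*(2*r) = 2*r*(11 + r))
n(j) = -1/5
v = 99/5 (v = -1/5 - 2*(-10)*(11 - 10) = -1/5 - 2*(-10) = -1/5 - 1*(-20) = -1/5 + 20 = 99/5 ≈ 19.800)
V = 59/2 (V = -1/2 + 15*2 = -1/2 + 30 = 59/2 ≈ 29.500)
V*(133 - v) = 59*(133 - 1*99/5)/2 = 59*(133 - 99/5)/2 = (59/2)*(566/5) = 16697/5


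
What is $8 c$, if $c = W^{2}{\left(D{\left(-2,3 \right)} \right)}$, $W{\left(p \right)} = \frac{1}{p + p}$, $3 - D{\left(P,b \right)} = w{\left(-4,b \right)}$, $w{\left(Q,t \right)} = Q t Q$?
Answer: $\frac{2}{2025} \approx 0.00098765$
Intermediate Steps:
$w{\left(Q,t \right)} = t Q^{2}$
$D{\left(P,b \right)} = 3 - 16 b$ ($D{\left(P,b \right)} = 3 - b \left(-4\right)^{2} = 3 - b 16 = 3 - 16 b$)
$W{\left(p \right)} = \frac{1}{2 p}$
$c = \frac{1}{8100}$ ($c = \left(\frac{1}{2 \left(3 - 48\right)}\right)^{2} = \left(\frac{1}{2 \left(-45\right)}\right)^{2} = \left(\frac{1}{2} \left(- \frac{1}{45}\right)\right)^{2} = \left(- \frac{1}{90}\right)^{2} = \frac{1}{8100} \approx 0.00012346$)
$8 c = 8 \cdot \frac{1}{8100} = \frac{2}{2025}$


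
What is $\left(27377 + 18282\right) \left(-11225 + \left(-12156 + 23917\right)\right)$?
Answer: $24473224$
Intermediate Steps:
$\left(27377 + 18282\right) \left(-11225 + \left(-12156 + 23917\right)\right) = 45659 \left(-11225 + 11761\right) = 45659 \cdot 536 = 24473224$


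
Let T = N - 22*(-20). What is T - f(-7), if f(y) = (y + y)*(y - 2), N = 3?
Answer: 317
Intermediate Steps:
f(y) = 2*y*(-2 + y) (f(y) = (2*y)*(-2 + y) = 2*y*(-2 + y))
T = 443 (T = 3 - 22*(-20) = 3 + 440 = 443)
T - f(-7) = 443 - 2*(-7)*(-2 - 7) = 443 - 2*(-7)*(-9) = 443 - 1*126 = 443 - 126 = 317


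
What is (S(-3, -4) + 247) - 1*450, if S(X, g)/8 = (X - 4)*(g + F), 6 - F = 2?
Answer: -203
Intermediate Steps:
F = 4 (F = 6 - 1*2 = 6 - 2 = 4)
S(X, g) = 8*(-4 + X)*(4 + g) (S(X, g) = 8*((X - 4)*(g + 4)) = 8*((-4 + X)*(4 + g)) = 8*(-4 + X)*(4 + g))
(S(-3, -4) + 247) - 1*450 = ((-128 - 32*(-4) + 32*(-3) + 8*(-3)*(-4)) + 247) - 1*450 = ((-128 + 128 - 96 + 96) + 247) - 450 = (0 + 247) - 450 = 247 - 450 = -203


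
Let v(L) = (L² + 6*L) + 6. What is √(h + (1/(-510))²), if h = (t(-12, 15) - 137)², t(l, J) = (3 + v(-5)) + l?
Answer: √5468602501/510 ≈ 145.00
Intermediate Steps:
v(L) = 6 + L² + 6*L
t(l, J) = 4 + l (t(l, J) = (3 + (6 + (-5)² + 6*(-5))) + l = (3 + (6 + 25 - 30)) + l = (3 + 1) + l = 4 + l)
h = 21025 (h = ((4 - 12) - 137)² = (-8 - 137)² = (-145)² = 21025)
√(h + (1/(-510))²) = √(21025 + (1/(-510))²) = √(21025 + (-1/510)²) = √(21025 + 1/260100) = √(5468602501/260100) = √5468602501/510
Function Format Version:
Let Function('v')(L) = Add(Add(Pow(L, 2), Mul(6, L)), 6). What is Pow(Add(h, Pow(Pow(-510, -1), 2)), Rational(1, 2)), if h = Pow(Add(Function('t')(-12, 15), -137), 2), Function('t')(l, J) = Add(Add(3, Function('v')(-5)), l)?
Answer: Mul(Rational(1, 510), Pow(5468602501, Rational(1, 2))) ≈ 145.00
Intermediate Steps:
Function('v')(L) = Add(6, Pow(L, 2), Mul(6, L))
Function('t')(l, J) = Add(4, l) (Function('t')(l, J) = Add(Add(3, Add(6, Pow(-5, 2), Mul(6, -5))), l) = Add(Add(3, Add(6, 25, -30)), l) = Add(Add(3, 1), l) = Add(4, l))
h = 21025 (h = Pow(Add(Add(4, -12), -137), 2) = Pow(Add(-8, -137), 2) = Pow(-145, 2) = 21025)
Pow(Add(h, Pow(Pow(-510, -1), 2)), Rational(1, 2)) = Pow(Add(21025, Pow(Pow(-510, -1), 2)), Rational(1, 2)) = Pow(Add(21025, Pow(Rational(-1, 510), 2)), Rational(1, 2)) = Pow(Add(21025, Rational(1, 260100)), Rational(1, 2)) = Pow(Rational(5468602501, 260100), Rational(1, 2)) = Mul(Rational(1, 510), Pow(5468602501, Rational(1, 2)))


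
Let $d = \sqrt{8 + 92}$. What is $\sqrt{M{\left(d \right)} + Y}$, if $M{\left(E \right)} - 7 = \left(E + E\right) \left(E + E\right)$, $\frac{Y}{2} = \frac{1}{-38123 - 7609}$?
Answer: $\frac{\sqrt{212801537226}}{22866} \approx 20.174$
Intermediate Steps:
$Y = - \frac{1}{22866}$ ($Y = \frac{2}{-38123 - 7609} = \frac{2}{-45732} = 2 \left(- \frac{1}{45732}\right) = - \frac{1}{22866} \approx -4.3733 \cdot 10^{-5}$)
$d = 10$ ($d = \sqrt{100} = 10$)
$M{\left(E \right)} = 7 + 4 E^{2}$ ($M{\left(E \right)} = 7 + \left(E + E\right) \left(E + E\right) = 7 + 2 E 2 E = 7 + 4 E^{2}$)
$\sqrt{M{\left(d \right)} + Y} = \sqrt{\left(7 + 4 \cdot 10^{2}\right) - \frac{1}{22866}} = \sqrt{\left(7 + 4 \cdot 100\right) - \frac{1}{22866}} = \sqrt{\left(7 + 400\right) - \frac{1}{22866}} = \sqrt{407 - \frac{1}{22866}} = \sqrt{\frac{9306461}{22866}} = \frac{\sqrt{212801537226}}{22866}$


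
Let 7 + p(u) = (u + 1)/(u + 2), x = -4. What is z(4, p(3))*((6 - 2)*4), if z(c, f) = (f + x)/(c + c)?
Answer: -102/5 ≈ -20.400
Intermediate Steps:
p(u) = -7 + (1 + u)/(2 + u) (p(u) = -7 + (u + 1)/(u + 2) = -7 + (1 + u)/(2 + u))
z(c, f) = (-4 + f)/(2*c) (z(c, f) = (f - 4)/(c + c) = (-4 + f)/((2*c)) = (-4 + f)*(1/(2*c)) = (-4 + f)/(2*c))
z(4, p(3))*((6 - 2)*4) = ((½)*(-4 + (-13 - 6*3)/(2 + 3))/4)*((6 - 2)*4) = ((½)*(¼)*(-4 + (-13 - 18)/5))*(4*4) = ((½)*(¼)*(-4 + (⅕)*(-31)))*16 = ((½)*(¼)*(-4 - 31/5))*16 = ((½)*(¼)*(-51/5))*16 = -51/40*16 = -102/5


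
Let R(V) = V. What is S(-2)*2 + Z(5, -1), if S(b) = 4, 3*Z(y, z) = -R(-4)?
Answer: 28/3 ≈ 9.3333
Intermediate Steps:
Z(y, z) = 4/3 (Z(y, z) = (-1*(-4))/3 = (⅓)*4 = 4/3)
S(-2)*2 + Z(5, -1) = 4*2 + 4/3 = 8 + 4/3 = 28/3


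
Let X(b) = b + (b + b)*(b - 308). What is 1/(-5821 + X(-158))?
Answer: 1/141277 ≈ 7.0783e-6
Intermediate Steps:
X(b) = b + 2*b*(-308 + b) (X(b) = b + (2*b)*(-308 + b) = b + 2*b*(-308 + b))
1/(-5821 + X(-158)) = 1/(-5821 - 158*(-615 + 2*(-158))) = 1/(-5821 - 158*(-615 - 316)) = 1/(-5821 - 158*(-931)) = 1/(-5821 + 147098) = 1/141277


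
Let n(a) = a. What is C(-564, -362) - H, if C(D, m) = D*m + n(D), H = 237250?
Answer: -33646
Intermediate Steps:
C(D, m) = D + D*m (C(D, m) = D*m + D = D + D*m)
C(-564, -362) - H = -564*(1 - 362) - 1*237250 = -564*(-361) - 237250 = 203604 - 237250 = -33646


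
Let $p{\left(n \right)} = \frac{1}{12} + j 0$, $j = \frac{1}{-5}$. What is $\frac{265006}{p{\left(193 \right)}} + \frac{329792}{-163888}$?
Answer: $\frac{32573456884}{10243} \approx 3.1801 \cdot 10^{6}$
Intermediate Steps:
$j = - \frac{1}{5} \approx -0.2$
$p{\left(n \right)} = \frac{1}{12}$ ($p{\left(n \right)} = \frac{1}{12} - 0 = \frac{1}{12} + 0 = \frac{1}{12}$)
$\frac{265006}{p{\left(193 \right)}} + \frac{329792}{-163888} = 265006 \frac{1}{\frac{1}{12}} + \frac{329792}{-163888} = 265006 \cdot 12 + 329792 \left(- \frac{1}{163888}\right) = 3180072 - \frac{20612}{10243} = \frac{32573456884}{10243}$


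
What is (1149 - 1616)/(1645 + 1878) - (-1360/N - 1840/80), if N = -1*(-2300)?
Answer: 9504194/405145 ≈ 23.459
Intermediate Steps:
N = 2300
(1149 - 1616)/(1645 + 1878) - (-1360/N - 1840/80) = (1149 - 1616)/(1645 + 1878) - (-1360/2300 - 1840/80) = -467/3523 - (-1360*1/2300 - 1840*1/80) = -467*1/3523 - (-68/115 - 23) = -467/3523 - 1*(-2713/115) = -467/3523 + 2713/115 = 9504194/405145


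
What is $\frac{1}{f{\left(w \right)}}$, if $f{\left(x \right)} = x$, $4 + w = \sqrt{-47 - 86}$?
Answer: $- \frac{4}{149} - \frac{i \sqrt{133}}{149} \approx -0.026846 - 0.0774 i$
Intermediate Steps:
$w = -4 + i \sqrt{133}$ ($w = -4 + \sqrt{-47 - 86} = -4 + \sqrt{-133} = -4 + i \sqrt{133} \approx -4.0 + 11.533 i$)
$\frac{1}{f{\left(w \right)}} = \frac{1}{-4 + i \sqrt{133}}$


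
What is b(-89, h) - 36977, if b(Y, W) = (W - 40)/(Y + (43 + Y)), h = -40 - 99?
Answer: -4991716/135 ≈ -36976.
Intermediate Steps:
h = -139
b(Y, W) = (-40 + W)/(43 + 2*Y)
b(-89, h) - 36977 = (-40 - 139)/(43 + 2*(-89)) - 36977 = -179/(43 - 178) - 36977 = -179/(-135) - 36977 = -1/135*(-179) - 36977 = 179/135 - 36977 = -4991716/135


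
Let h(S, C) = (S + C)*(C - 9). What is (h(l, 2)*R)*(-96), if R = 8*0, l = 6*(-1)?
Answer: 0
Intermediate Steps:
l = -6
R = 0
h(S, C) = (-9 + C)*(C + S) (h(S, C) = (C + S)*(-9 + C) = (-9 + C)*(C + S))
(h(l, 2)*R)*(-96) = ((2² - 9*2 - 9*(-6) + 2*(-6))*0)*(-96) = ((4 - 18 + 54 - 12)*0)*(-96) = (28*0)*(-96) = 0*(-96) = 0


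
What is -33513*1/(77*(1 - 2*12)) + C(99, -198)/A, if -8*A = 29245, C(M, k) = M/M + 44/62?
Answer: 30381967331/1605579745 ≈ 18.923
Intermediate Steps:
C(M, k) = 53/31 (C(M, k) = 1 + 44*(1/62) = 1 + 22/31 = 53/31)
A = -29245/8 (A = -1/8*29245 = -29245/8 ≈ -3655.6)
-33513*1/(77*(1 - 2*12)) + C(99, -198)/A = -33513*1/(77*(1 - 2*12)) + 53/(31*(-29245/8)) = -33513*1/(77*(1 - 24)) + (53/31)*(-8/29245) = -33513/(77*(-23)) - 424/906595 = -33513/(-1771) - 424/906595 = -33513*(-1/1771) - 424/906595 = 33513/1771 - 424/906595 = 30381967331/1605579745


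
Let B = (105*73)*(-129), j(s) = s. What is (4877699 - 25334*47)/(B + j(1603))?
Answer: -3687001/987182 ≈ -3.7349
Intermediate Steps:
B = -988785 (B = 7665*(-129) = -988785)
(4877699 - 25334*47)/(B + j(1603)) = (4877699 - 25334*47)/(-988785 + 1603) = (4877699 - 1190698)/(-987182) = 3687001*(-1/987182) = -3687001/987182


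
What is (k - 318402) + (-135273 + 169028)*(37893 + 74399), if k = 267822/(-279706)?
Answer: 530056583571563/139853 ≈ 3.7901e+9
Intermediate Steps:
k = -133911/139853 (k = 267822*(-1/279706) = -133911/139853 ≈ -0.95751)
(k - 318402) + (-135273 + 169028)*(37893 + 74399) = (-133911/139853 - 318402) + (-135273 + 169028)*(37893 + 74399) = -44529608817/139853 + 33755*112292 = -44529608817/139853 + 3790416460 = 530056583571563/139853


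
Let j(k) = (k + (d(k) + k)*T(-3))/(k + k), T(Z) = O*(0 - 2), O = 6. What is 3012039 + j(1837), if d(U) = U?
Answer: 6024055/2 ≈ 3.0120e+6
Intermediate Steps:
T(Z) = -12 (T(Z) = 6*(0 - 2) = 6*(-2) = -12)
j(k) = -23/2 (j(k) = (k + (k + k)*(-12))/(k + k) = (k + (2*k)*(-12))/((2*k)) = (k - 24*k)*(1/(2*k)) = (-23*k)*(1/(2*k)) = -23/2)
3012039 + j(1837) = 3012039 - 23/2 = 6024055/2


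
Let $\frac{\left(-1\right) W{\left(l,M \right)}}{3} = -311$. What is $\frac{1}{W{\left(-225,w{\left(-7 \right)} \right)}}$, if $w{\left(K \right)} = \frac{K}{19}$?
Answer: $\frac{1}{933} \approx 0.0010718$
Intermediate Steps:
$w{\left(K \right)} = \frac{K}{19}$ ($w{\left(K \right)} = K \frac{1}{19} = \frac{K}{19}$)
$W{\left(l,M \right)} = 933$ ($W{\left(l,M \right)} = \left(-3\right) \left(-311\right) = 933$)
$\frac{1}{W{\left(-225,w{\left(-7 \right)} \right)}} = \frac{1}{933}$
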